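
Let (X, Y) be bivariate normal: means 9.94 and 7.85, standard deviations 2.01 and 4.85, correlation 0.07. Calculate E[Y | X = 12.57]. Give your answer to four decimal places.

8.2942

The regression of Y on X has slope ρ·σ_Y/σ_X and passes through (μ_X, μ_Y).
E[Y | X=12.57] = 7.85 + (0.07)·(4.85/2.01)·(12.57 − (9.94)) = 7.85 + (0.16891)·(2.63) = 8.2942.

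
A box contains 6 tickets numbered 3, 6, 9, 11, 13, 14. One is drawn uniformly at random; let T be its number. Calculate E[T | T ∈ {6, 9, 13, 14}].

21/2

P(T ∈ {6, 9, 13, 14}) = 2/3.
Σ over the event: 6·1/6 + 9·1/6 + 13·1/6 + 14·1/6 = 7.
E[T | T ∈ {6, 9, 13, 14}] = (7) / (2/3) = 21/2.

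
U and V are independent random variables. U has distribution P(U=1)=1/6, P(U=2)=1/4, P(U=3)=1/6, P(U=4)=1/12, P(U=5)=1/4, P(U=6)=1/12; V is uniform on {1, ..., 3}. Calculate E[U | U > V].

P(U > V) = 11/18.
Summing U·P(x,y) over outcomes with U > V gives 31/12.
E[U | U > V] = (31/12) / (11/18) = 93/22.

93/22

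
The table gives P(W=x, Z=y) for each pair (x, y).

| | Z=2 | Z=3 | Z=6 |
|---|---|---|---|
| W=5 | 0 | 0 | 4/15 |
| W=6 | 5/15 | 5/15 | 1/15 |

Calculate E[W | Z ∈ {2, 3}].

P(Z ∈ {2, 3}) = 2/3.
Σ W·P over the event = 6·(5/15) + 6·(5/15) = 4.
E[W | Z ∈ {2, 3}] = (4) / (2/3) = 6.

6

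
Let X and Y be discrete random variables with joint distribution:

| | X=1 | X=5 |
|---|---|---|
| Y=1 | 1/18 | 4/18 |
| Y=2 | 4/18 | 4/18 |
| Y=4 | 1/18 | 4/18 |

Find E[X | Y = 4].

P(Y = 4) = 5/18.
Summing X·P(X=x,Y=y) over the conditioning event gives 7/6.
E[X | Y = 4] = (7/6) / (5/18) = 21/5.

21/5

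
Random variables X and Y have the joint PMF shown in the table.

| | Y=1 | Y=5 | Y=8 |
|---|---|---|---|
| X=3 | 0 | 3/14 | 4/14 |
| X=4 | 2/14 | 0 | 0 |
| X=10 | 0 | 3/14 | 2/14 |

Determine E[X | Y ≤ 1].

P(Y ≤ 1) = 1/7.
Σ X·P over the event = 4·(2/14) = 4/7.
E[X | Y ≤ 1] = (4/7) / (1/7) = 4.

4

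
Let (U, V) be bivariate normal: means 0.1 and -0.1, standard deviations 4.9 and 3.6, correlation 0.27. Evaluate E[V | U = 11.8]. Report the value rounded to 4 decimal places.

2.2209

The regression of V on U has slope ρ·σ_V/σ_U and passes through (μ_U, μ_V).
E[V | U=11.8] = -0.1 + (0.27)·(3.6/4.9)·(11.8 − (0.1)) = -0.1 + (0.19837)·(11.7) = 2.2209.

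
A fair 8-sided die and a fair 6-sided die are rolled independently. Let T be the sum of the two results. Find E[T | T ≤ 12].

344/45

P(T ≤ 12) = 15/16.
E[T | T ≤ 12] = (43/6) / (15/16) = 344/45.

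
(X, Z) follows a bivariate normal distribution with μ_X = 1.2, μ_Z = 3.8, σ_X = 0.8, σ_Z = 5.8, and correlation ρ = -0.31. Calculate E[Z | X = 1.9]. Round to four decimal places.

2.2268

The regression of Z on X has slope ρ·σ_Z/σ_X and passes through (μ_X, μ_Z).
E[Z | X=1.9] = 3.8 + (-0.31)·(5.8/0.8)·(1.9 − (1.2)) = 3.8 + (-2.2475)·(0.7) = 2.2268.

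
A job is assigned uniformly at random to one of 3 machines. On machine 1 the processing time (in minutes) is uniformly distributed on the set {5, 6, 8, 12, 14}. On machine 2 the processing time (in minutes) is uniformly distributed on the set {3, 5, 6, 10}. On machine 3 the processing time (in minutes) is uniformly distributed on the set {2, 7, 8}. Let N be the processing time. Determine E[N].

E[N | machine 1] = (5+6+8+12+14)/5 = 9.
E[N | machine 2] = (3+5+6+10)/4 = 6.
E[N | machine 3] = (2+7+8)/3 = 17/3.
By the law of total expectation,
E[N] = (1/3)·(9) + (1/3)·(6) + (1/3)·(17/3) = 62/9.

62/9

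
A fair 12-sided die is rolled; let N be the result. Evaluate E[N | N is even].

Given N is even, N is equally likely to be any of {2, 4, 6, 8, 10, 12}.
E[N | N is even] = (2 + 4 + 6 + 8 + 10 + 12) / 6 = 7.

7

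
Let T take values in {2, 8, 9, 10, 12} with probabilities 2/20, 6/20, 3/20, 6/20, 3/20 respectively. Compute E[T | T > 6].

19/2

P(T > 6) = 9/10.
Σ over the event: 8·3/10 + 9·3/20 + 10·3/10 + 12·3/20 = 171/20.
E[T | T > 6] = (171/20) / (9/10) = 19/2.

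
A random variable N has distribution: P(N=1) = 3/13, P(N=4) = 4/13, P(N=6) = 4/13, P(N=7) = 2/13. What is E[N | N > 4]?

19/3

P(N > 4) = 6/13.
Σ over the event: 6·4/13 + 7·2/13 = 38/13.
E[N | N > 4] = (38/13) / (6/13) = 19/3.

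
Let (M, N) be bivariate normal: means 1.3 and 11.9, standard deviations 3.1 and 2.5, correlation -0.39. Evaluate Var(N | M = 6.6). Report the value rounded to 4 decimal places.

For a bivariate normal, Var(N | M=x) = σ_N²(1 − ρ²).
Var(N | M=6.6) = (2.5)²·(1 − (-0.39)²) = 6.25·0.8479 = 5.2994.

5.2994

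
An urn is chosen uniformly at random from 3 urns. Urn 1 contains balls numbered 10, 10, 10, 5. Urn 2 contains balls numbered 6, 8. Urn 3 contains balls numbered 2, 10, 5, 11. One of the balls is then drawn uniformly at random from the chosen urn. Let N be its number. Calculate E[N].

E[N | urn 1] = (10+10+10+5)/4 = 35/4.
E[N | urn 2] = (6+8)/2 = 7.
E[N | urn 3] = (2+10+5+11)/4 = 7.
E[N] = (1/3)·(35/4) + (1/3)·(7) + (1/3)·(7) = 91/12.

91/12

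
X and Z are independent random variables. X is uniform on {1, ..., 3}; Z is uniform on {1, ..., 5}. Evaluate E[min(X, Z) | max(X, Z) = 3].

9/5

P(max(X, Z) = 3) = 1/3.
Summing min(X,Z)·P(x,y) over outcomes with max(X, Z) = 3 gives 3/5.
E[min(X, Z) | max(X, Z) = 3] = (3/5) / (1/3) = 9/5.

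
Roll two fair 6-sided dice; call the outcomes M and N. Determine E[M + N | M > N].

7

P(M > N) = 5/12.
Summing (M+N)·P(x,y) over outcomes with M > N gives 35/12.
E[M + N | M > N] = (35/12) / (5/12) = 7.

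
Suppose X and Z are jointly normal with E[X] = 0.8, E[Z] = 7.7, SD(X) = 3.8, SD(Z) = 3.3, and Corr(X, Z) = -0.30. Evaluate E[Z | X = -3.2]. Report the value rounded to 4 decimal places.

8.7421

The regression of Z on X has slope ρ·σ_Z/σ_X and passes through (μ_X, μ_Z).
E[Z | X=-3.2] = 7.7 + (-0.30)·(3.3/3.8)·(-3.2 − (0.8)) = 7.7 + (-0.26053)·(-4) = 8.7421.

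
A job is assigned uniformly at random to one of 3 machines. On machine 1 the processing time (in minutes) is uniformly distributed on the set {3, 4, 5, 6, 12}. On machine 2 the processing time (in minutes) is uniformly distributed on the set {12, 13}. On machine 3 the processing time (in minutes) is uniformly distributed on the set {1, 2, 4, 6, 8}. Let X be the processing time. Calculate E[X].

227/30

E[X | machine 1] = (3+4+5+6+12)/5 = 6.
E[X | machine 2] = (12+13)/2 = 25/2.
E[X | machine 3] = (1+2+4+6+8)/5 = 21/5.
By the law of total expectation,
E[X] = (1/3)·(6) + (1/3)·(25/2) + (1/3)·(21/5) = 227/30.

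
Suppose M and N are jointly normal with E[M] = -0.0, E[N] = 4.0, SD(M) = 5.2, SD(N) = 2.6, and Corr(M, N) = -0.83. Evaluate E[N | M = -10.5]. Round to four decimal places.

The regression of N on M has slope ρ·σ_N/σ_M and passes through (μ_M, μ_N).
E[N | M=-10.5] = 4.0 + (-0.83)·(2.6/5.2)·(-10.5 − (-0.0)) = 4.0 + (-0.415)·(-10.5) = 8.3575.

8.3575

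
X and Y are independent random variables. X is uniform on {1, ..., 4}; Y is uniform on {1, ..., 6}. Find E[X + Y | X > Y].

Outcomes with X > Y: (2,1), (3,1), (3,2), (4,1), (4,2), (4,3), each with probability 1/24.
E[X + Y | X > Y] = (3 + 4 + 5 + 5 + 6 + 7) / 6 = 5.

5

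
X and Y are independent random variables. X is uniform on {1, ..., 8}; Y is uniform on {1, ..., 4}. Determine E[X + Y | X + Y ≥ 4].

216/29

P(X + Y ≥ 4) = 29/32.
Summing (X+Y)·P(x,y) over outcomes with X + Y ≥ 4 gives 27/4.
E[X + Y | X + Y ≥ 4] = (27/4) / (29/32) = 216/29.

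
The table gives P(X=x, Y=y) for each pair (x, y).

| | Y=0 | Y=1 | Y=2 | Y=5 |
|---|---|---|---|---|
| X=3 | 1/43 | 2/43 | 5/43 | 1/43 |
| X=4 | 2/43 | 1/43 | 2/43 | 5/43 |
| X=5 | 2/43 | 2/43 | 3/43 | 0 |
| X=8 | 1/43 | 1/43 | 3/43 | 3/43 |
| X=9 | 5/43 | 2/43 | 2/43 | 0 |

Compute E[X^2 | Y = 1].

155/4

P(Y = 1) = 8/43.
Σ X^2·P over the event = 9·(2/43) + 16·(1/43) + 25·(2/43) + 64·(1/43) + 81·(2/43) = 310/43.
E[X^2 | Y = 1] = (310/43) / (8/43) = 155/4.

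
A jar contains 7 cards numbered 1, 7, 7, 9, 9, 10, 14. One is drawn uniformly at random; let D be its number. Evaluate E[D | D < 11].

43/6

P(D < 11) = 6/7.
Σ over the event: 1·1/7 + 7·2/7 + 9·2/7 + 10·1/7 = 43/7.
E[D | D < 11] = (43/7) / (6/7) = 43/6.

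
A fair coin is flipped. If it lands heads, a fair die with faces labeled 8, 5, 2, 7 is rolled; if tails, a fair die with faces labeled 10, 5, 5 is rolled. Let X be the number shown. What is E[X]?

E[X | heads] = (8+5+2+7)/4 = 11/2.
E[X | tails] = (10+5+5)/3 = 20/3.
By the law of total expectation,
E[X] = (1/2)·(11/2) + (1/2)·(20/3) = 73/12.

73/12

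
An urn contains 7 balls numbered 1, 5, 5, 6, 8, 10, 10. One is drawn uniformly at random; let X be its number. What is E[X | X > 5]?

P(X > 5) = 4/7.
Σ over the event: 6·1/7 + 8·1/7 + 10·2/7 = 34/7.
E[X | X > 5] = (34/7) / (4/7) = 17/2.

17/2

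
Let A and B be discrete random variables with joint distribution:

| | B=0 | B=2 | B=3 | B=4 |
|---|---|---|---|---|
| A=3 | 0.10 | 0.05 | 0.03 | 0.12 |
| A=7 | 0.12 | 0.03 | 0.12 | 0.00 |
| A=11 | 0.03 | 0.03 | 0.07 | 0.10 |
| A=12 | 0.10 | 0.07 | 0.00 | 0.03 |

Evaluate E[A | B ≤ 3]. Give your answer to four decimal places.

P(B ≤ 3) = 0.75.
Summing A·P(A=x,B=y) over the conditioning event gives 5.90.
E[A | B ≤ 3] = (5.90) / (0.75) = 7.8667.

7.8667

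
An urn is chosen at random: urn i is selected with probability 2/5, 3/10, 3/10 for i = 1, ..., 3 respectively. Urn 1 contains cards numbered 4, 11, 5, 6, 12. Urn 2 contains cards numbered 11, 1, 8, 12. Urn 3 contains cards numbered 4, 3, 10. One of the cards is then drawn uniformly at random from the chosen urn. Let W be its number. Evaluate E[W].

E[W | urn 1] = (4+11+5+6+12)/5 = 38/5.
E[W | urn 2] = (11+1+8+12)/4 = 8.
E[W | urn 3] = (4+3+10)/3 = 17/3.
E[W] = (2/5)·(38/5) + (3/10)·(8) + (3/10)·(17/3) = 357/50.

357/50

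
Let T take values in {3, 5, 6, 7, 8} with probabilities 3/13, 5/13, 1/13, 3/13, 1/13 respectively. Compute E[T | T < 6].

17/4

P(T < 6) = 8/13.
Σ over the event: 3·3/13 + 5·5/13 = 34/13.
E[T | T < 6] = (34/13) / (8/13) = 17/4.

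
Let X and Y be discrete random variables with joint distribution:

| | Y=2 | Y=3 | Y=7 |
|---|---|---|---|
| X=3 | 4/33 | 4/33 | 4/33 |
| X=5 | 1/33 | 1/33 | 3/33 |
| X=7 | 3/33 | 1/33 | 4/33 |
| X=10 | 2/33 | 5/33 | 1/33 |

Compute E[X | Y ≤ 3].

44/7

P(Y ≤ 3) = 7/11.
Σ X·P over the event = 3·(4/33) + 3·(4/33) + 5·(1/33) + 5·(1/33) + 7·(3/33) + 7·(1/33) + 10·(2/33) + 10·(5/33) = 4.
E[X | Y ≤ 3] = (4) / (7/11) = 44/7.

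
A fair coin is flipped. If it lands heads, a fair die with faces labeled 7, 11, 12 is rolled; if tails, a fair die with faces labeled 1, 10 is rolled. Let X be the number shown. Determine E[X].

E[X | heads] = (7+11+12)/3 = 10.
E[X | tails] = (1+10)/2 = 11/2.
By the law of total expectation,
E[X] = (1/2)·(10) + (1/2)·(11/2) = 31/4.

31/4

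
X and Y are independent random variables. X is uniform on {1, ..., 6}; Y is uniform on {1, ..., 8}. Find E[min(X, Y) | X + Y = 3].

1

Outcomes with X + Y = 3: (1,2), (2,1), each with probability 1/48.
E[min(X, Y) | X + Y = 3] = (1 + 1) / 2 = 1.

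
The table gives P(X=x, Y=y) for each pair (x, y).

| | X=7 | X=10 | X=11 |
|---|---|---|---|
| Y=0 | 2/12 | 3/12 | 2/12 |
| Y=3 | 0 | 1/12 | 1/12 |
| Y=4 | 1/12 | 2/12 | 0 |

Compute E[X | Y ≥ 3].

P(Y ≥ 3) = 5/12.
Σ X·P over the event = 7·(1/12) + 10·(1/12) + 10·(2/12) + 11·(1/12) = 4.
E[X | Y ≥ 3] = (4) / (5/12) = 48/5.

48/5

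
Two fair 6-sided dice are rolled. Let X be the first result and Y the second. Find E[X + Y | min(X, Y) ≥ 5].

11

Outcomes with min(X, Y) ≥ 5: (5,5), (5,6), (6,5), (6,6), each with probability 1/36.
E[X + Y | min(X, Y) ≥ 5] = (10 + 11 + 11 + 12) / 4 = 11.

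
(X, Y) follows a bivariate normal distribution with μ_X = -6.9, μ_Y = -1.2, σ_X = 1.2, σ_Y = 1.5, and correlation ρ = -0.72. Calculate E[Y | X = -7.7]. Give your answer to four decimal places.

The regression of Y on X has slope ρ·σ_Y/σ_X and passes through (μ_X, μ_Y).
E[Y | X=-7.7] = -1.2 + (-0.72)·(1.5/1.2)·(-7.7 − (-6.9)) = -1.2 + (-0.9)·(-0.8) = -0.4800.

-0.4800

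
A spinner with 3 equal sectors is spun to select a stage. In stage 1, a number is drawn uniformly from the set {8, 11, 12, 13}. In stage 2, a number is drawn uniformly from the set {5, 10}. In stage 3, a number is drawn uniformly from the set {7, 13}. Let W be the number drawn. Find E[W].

E[W | stage 1] = (8+11+12+13)/4 = 11.
E[W | stage 2] = (5+10)/2 = 15/2.
E[W | stage 3] = (7+13)/2 = 10.
E[W] = (1/3)·(11) + (1/3)·(15/2) + (1/3)·(10) = 19/2.

19/2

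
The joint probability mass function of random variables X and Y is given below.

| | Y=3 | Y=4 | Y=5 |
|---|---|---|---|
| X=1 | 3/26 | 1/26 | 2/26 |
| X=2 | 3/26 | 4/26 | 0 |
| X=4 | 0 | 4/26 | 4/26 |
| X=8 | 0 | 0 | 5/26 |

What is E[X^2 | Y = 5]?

P(Y = 5) = 11/26.
Σ X^2·P over the event = 1·(2/26) + 16·(4/26) + 64·(5/26) = 193/13.
E[X^2 | Y = 5] = (193/13) / (11/26) = 386/11.

386/11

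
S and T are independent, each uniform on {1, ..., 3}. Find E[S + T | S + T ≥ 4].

P(S + T ≥ 4) = 2/3.
Summing (S+T)·P(x,y) over outcomes with S + T ≥ 4 gives 28/9.
E[S + T | S + T ≥ 4] = (28/9) / (2/3) = 14/3.

14/3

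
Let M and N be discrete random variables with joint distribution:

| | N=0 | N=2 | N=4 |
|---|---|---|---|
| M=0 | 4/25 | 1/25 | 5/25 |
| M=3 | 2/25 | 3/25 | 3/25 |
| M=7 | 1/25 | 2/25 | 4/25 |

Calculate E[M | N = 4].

P(N = 4) = 12/25.
Σ M·P over the event = 0·(5/25) + 3·(3/25) + 7·(4/25) = 37/25.
E[M | N = 4] = (37/25) / (12/25) = 37/12.

37/12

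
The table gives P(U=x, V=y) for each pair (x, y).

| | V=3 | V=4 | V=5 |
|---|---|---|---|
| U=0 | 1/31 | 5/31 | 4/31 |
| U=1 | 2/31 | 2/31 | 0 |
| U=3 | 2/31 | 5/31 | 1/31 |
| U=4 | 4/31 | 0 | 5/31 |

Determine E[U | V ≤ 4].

P(V ≤ 4) = 21/31.
Σ U·P over the event = 0·(1/31) + 0·(5/31) + 1·(2/31) + 1·(2/31) + 3·(2/31) + 3·(5/31) + 4·(4/31) = 41/31.
E[U | V ≤ 4] = (41/31) / (21/31) = 41/21.

41/21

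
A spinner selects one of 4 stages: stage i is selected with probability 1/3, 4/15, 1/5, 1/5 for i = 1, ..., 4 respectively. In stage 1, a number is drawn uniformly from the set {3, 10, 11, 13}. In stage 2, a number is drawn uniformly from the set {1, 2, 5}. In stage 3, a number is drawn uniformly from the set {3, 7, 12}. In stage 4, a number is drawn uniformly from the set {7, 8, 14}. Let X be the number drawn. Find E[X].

259/36

E[X | stage 1] = (3+10+11+13)/4 = 37/4.
E[X | stage 2] = (1+2+5)/3 = 8/3.
E[X | stage 3] = (3+7+12)/3 = 22/3.
E[X | stage 4] = (7+8+14)/3 = 29/3.
E[X] = (1/3)·(37/4) + (4/15)·(8/3) + (1/5)·(22/3) + (1/5)·(29/3) = 259/36.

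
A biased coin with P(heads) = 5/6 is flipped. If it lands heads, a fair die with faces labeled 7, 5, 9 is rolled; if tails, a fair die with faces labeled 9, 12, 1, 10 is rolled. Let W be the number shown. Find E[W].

E[W | heads] = (7+5+9)/3 = 7.
E[W | tails] = (9+12+1+10)/4 = 8.
By the law of total expectation,
E[W] = (5/6)·(7) + (1/6)·(8) = 43/6.

43/6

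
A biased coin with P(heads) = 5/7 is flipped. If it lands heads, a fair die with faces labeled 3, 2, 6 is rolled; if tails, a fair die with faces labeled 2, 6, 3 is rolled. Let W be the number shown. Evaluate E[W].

E[W | heads] = (3+2+6)/3 = 11/3.
E[W | tails] = (2+6+3)/3 = 11/3.
E[W] = (5/7)·(11/3) + (2/7)·(11/3) = 11/3.

11/3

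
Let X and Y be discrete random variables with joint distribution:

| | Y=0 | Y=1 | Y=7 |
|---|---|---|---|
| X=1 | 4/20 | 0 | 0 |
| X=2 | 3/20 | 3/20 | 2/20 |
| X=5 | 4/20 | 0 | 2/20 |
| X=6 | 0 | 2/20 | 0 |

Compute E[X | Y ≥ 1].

32/9

P(Y ≥ 1) = 9/20.
Σ X·P over the event = 2·(3/20) + 2·(2/20) + 5·(2/20) + 6·(2/20) = 8/5.
E[X | Y ≥ 1] = (8/5) / (9/20) = 32/9.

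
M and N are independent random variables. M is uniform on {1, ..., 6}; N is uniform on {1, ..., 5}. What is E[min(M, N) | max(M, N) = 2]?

4/3

Outcomes with max(M, N) = 2: (1,2), (2,1), (2,2), each with probability 1/30.
E[min(M, N) | max(M, N) = 2] = (1 + 1 + 2) / 3 = 4/3.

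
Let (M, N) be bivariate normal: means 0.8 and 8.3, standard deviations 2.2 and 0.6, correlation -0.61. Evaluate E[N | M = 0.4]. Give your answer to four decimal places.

8.3665

E[N | M=x] = μ_N + ρ(σ_N/σ_M)(x − μ_M) for jointly normal variables.
E[N | M=0.4] = 8.3 + (-0.61)·(0.6/2.2)·(0.4 − (0.8)) = 8.3 + (-0.16636)·(-0.4) = 8.3665.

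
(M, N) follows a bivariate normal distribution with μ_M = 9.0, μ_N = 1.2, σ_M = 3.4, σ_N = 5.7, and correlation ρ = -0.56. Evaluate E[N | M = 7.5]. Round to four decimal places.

E[N | M=x] = μ_N + ρ(σ_N/σ_M)(x − μ_M) for jointly normal variables.
E[N | M=7.5] = 1.2 + (-0.56)·(5.7/3.4)·(7.5 − (9.0)) = 1.2 + (-0.93882)·(-1.5) = 2.6082.

2.6082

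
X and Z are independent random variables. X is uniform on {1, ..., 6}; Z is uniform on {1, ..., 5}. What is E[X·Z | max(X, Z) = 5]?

125/9

P(max(X, Z) = 5) = 3/10.
Summing XZ·P(x,y) over outcomes with max(X, Z) = 5 gives 25/6.
E[X·Z | max(X, Z) = 5] = (25/6) / (3/10) = 125/9.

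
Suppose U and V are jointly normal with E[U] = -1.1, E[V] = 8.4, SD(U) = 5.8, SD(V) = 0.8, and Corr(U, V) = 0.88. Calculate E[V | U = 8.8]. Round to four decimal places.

For a bivariate normal, E[V | U=x] = μ_V + ρ·(σ_V/σ_U)·(x − μ_U).
E[V | U=8.8] = 8.4 + (0.88)·(0.8/5.8)·(8.8 − (-1.1)) = 8.4 + (0.12138)·(9.9) = 9.6017.

9.6017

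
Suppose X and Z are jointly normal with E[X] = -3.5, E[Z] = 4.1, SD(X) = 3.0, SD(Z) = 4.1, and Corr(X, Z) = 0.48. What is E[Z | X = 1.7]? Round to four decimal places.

7.5112

E[Z | X=x] = μ_Z + ρ(σ_Z/σ_X)(x − μ_X) for jointly normal variables.
E[Z | X=1.7] = 4.1 + (0.48)·(4.1/3.0)·(1.7 − (-3.5)) = 4.1 + (0.656)·(5.2) = 7.5112.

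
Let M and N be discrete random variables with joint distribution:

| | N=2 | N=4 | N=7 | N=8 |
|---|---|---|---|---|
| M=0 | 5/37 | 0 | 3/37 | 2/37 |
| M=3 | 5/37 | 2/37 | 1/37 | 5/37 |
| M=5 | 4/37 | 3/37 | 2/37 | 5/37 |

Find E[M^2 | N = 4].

P(N = 4) = 5/37.
Summing M^2·P(M=x,N=y) over the conditioning event gives 93/37.
E[M^2 | N = 4] = (93/37) / (5/37) = 93/5.

93/5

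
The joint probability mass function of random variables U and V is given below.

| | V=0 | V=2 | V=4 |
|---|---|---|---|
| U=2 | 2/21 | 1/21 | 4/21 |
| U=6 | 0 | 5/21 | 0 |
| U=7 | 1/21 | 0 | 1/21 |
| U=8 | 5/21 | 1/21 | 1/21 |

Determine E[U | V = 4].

23/6

P(V = 4) = 2/7.
Summing U·P(U=x,V=y) over the conditioning event gives 23/21.
E[U | V = 4] = (23/21) / (2/7) = 23/6.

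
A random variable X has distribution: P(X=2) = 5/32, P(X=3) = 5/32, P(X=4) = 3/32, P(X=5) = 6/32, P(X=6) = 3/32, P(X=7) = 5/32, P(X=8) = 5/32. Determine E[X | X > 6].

P(X > 6) = 5/16.
Σ over the event: 7·5/32 + 8·5/32 = 75/32.
E[X | X > 6] = (75/32) / (5/16) = 15/2.

15/2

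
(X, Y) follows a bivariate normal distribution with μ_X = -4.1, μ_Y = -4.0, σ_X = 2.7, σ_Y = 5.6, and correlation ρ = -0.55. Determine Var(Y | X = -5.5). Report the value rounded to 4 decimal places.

The conditional variance in a bivariate normal is σ_Y²(1 − ρ²), independent of x.
Var(Y | X=-5.5) = (5.6)²·(1 − (-0.55)²) = 31.36·0.6975 = 21.8736.

21.8736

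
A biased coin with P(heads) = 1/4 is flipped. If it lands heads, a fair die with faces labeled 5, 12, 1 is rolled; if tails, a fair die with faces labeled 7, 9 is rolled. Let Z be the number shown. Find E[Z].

15/2

E[Z | heads] = (5+12+1)/3 = 6.
E[Z | tails] = (7+9)/2 = 8.
By the law of total expectation,
E[Z] = (1/4)·(6) + (3/4)·(8) = 15/2.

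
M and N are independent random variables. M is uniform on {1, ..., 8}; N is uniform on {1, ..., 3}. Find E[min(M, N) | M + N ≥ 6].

32/15

P(M + N ≥ 6) = 5/8.
Summing min(M,N)·P(x,y) over outcomes with M + N ≥ 6 gives 4/3.
E[min(M, N) | M + N ≥ 6] = (4/3) / (5/8) = 32/15.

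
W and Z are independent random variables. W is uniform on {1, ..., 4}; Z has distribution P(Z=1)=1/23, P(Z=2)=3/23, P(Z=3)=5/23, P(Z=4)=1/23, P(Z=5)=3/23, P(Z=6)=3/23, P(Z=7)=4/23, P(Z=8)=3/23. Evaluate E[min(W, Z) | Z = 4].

5/2

P(Z = 4) = 1/23.
Summing min(W,Z)·P(x,y) over outcomes with Z = 4 gives 5/46.
E[min(W, Z) | Z = 4] = (5/46) / (1/23) = 5/2.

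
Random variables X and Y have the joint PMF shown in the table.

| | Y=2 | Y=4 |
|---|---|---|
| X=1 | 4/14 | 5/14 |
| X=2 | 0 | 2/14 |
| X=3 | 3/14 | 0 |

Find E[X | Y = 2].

P(Y = 2) = 1/2.
Σ X·P over the event = 1·(4/14) + 3·(3/14) = 13/14.
E[X | Y = 2] = (13/14) / (1/2) = 13/7.

13/7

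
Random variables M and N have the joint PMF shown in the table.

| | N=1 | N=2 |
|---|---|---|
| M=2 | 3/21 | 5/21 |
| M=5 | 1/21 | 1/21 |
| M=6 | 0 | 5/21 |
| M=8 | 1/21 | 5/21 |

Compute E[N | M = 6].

P(M = 6) = 5/21.
Σ N·P over the event = 2·(5/21) = 10/21.
E[N | M = 6] = (10/21) / (5/21) = 2.

2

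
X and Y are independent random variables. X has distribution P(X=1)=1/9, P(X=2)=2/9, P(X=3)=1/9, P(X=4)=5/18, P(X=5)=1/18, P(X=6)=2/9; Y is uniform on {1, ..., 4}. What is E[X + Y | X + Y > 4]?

193/28

P(X + Y > 4) = 7/9.
Summing (X+Y)·P(x,y) over outcomes with X + Y > 4 gives 193/36.
E[X + Y | X + Y > 4] = (193/36) / (7/9) = 193/28.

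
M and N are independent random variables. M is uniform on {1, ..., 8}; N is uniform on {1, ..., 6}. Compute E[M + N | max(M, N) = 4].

44/7

Outcomes with max(M, N) = 4: (1,4), (2,4), (3,4), (4,1), (4,2), (4,3), (4,4), each with probability 1/48.
E[M + N | max(M, N) = 4] = (5 + 6 + 7 + 5 + 6 + 7 + 8) / 7 = 44/7.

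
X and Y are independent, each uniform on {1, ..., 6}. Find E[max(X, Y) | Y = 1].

Outcomes with Y = 1: (1,1), (2,1), (3,1), (4,1), (5,1), (6,1), each with probability 1/36.
E[max(X, Y) | Y = 1] = (1 + 2 + 3 + 4 + 5 + 6) / 6 = 7/2.

7/2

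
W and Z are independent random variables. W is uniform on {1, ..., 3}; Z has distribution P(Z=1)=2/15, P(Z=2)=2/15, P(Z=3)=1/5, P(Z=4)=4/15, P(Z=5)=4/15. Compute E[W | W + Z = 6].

P(W + Z = 6) = 11/45.
Summing W·P(x,y) over outcomes with W + Z = 6 gives 7/15.
E[W | W + Z = 6] = (7/15) / (11/45) = 21/11.

21/11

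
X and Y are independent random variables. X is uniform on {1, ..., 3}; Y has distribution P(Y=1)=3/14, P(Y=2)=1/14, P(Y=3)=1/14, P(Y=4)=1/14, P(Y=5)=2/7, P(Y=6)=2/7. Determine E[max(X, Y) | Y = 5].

5

P(Y = 5) = 2/7.
Summing max(X,Y)·P(x,y) over outcomes with Y = 5 gives 10/7.
E[max(X, Y) | Y = 5] = (10/7) / (2/7) = 5.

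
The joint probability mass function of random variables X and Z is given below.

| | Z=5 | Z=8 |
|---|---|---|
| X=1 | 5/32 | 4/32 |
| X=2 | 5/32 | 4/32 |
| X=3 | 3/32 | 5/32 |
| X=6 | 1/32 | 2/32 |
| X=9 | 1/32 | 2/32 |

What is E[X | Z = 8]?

P(Z = 8) = 17/32.
Σ X·P over the event = 1·(4/32) + 2·(4/32) + 3·(5/32) + 6·(2/32) + 9·(2/32) = 57/32.
E[X | Z = 8] = (57/32) / (17/32) = 57/17.

57/17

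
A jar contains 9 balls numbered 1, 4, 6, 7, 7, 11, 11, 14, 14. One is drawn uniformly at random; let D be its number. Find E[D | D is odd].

P(D is odd) = 5/9.
Σ over the event: 1·1/9 + 7·2/9 + 11·2/9 = 37/9.
E[D | D is odd] = (37/9) / (5/9) = 37/5.

37/5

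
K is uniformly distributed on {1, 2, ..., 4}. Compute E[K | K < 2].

1

Given K < 2, K is equally likely to be any of {1}.
E[K | K < 2] = (1) / 1 = 1.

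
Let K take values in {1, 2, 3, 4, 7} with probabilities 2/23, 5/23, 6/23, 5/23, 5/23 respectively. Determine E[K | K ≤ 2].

12/7

P(K ≤ 2) = 7/23.
Σ over the event: 1·2/23 + 2·5/23 = 12/23.
E[K | K ≤ 2] = (12/23) / (7/23) = 12/7.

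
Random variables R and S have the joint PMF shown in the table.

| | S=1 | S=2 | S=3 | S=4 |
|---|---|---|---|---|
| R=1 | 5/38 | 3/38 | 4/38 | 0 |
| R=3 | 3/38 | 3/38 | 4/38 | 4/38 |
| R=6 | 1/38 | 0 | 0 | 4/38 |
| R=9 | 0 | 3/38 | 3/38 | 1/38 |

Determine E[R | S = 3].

43/11

P(S = 3) = 11/38.
Summing R·P(R=x,S=y) over the conditioning event gives 43/38.
E[R | S = 3] = (43/38) / (11/38) = 43/11.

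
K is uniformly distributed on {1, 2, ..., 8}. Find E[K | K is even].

5

Given K is even, K is equally likely to be any of {2, 4, 6, 8}.
E[K | K is even] = (2 + 4 + 6 + 8) / 4 = 5.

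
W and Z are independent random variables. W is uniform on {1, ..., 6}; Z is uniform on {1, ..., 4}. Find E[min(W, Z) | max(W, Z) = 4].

Outcomes with max(W, Z) = 4: (1,4), (2,4), (3,4), (4,1), (4,2), (4,3), (4,4), each with probability 1/24.
E[min(W, Z) | max(W, Z) = 4] = (1 + 2 + 3 + 1 + 2 + 3 + 4) / 7 = 16/7.

16/7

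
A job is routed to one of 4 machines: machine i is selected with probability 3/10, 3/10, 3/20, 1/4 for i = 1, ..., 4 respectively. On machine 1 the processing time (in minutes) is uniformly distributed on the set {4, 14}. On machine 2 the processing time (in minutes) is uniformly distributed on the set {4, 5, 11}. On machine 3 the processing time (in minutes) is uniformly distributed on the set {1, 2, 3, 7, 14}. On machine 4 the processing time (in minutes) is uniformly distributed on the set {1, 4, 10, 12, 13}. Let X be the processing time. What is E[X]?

E[X | machine 1] = (4+14)/2 = 9.
E[X | machine 2] = (4+5+11)/3 = 20/3.
E[X | machine 3] = (1+2+3+7+14)/5 = 27/5.
E[X | machine 4] = (1+4+10+12+13)/5 = 8.
By the law of total expectation,
E[X] = (3/10)·(9) + (3/10)·(20/3) + (3/20)·(27/5) + (1/4)·(8) = 751/100.

751/100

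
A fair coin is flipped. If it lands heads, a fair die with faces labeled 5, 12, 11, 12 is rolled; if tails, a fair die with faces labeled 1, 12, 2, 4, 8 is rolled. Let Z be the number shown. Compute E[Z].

E[Z | heads] = (5+12+11+12)/4 = 10.
E[Z | tails] = (1+12+2+4+8)/5 = 27/5.
By the law of total expectation,
E[Z] = (1/2)·(10) + (1/2)·(27/5) = 77/10.

77/10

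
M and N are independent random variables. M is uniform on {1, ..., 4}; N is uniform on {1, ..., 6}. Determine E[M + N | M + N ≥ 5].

P(M + N ≥ 5) = 3/4.
Summing (M+N)·P(x,y) over outcomes with M + N ≥ 5 gives 31/6.
E[M + N | M + N ≥ 5] = (31/6) / (3/4) = 62/9.

62/9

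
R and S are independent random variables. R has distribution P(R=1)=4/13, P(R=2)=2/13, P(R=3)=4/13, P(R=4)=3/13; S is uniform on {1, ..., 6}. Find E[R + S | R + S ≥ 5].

399/58

P(R + S ≥ 5) = 29/39.
Summing (R+S)·P(x,y) over outcomes with R + S ≥ 5 gives 133/26.
E[R + S | R + S ≥ 5] = (133/26) / (29/39) = 399/58.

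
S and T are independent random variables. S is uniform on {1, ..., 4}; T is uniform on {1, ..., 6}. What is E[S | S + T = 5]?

5/2

Outcomes with S + T = 5: (1,4), (2,3), (3,2), (4,1), each with probability 1/24.
E[S | S + T = 5] = (1 + 2 + 3 + 4) / 4 = 5/2.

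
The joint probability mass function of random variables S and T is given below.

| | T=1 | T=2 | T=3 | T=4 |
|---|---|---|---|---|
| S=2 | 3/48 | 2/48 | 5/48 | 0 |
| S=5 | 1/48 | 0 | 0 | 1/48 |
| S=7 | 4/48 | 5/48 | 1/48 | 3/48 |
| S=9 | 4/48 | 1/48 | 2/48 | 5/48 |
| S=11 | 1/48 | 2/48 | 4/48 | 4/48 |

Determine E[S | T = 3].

P(T = 3) = 1/4.
Σ S·P over the event = 2·(5/48) + 7·(1/48) + 9·(2/48) + 11·(4/48) = 79/48.
E[S | T = 3] = (79/48) / (1/4) = 79/12.

79/12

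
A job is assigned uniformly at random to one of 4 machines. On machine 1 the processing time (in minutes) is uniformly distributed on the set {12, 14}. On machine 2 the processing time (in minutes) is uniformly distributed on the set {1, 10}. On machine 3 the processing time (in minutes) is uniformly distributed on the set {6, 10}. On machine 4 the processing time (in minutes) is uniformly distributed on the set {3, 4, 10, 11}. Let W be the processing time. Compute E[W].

E[W | machine 1] = (12+14)/2 = 13.
E[W | machine 2] = (1+10)/2 = 11/2.
E[W | machine 3] = (6+10)/2 = 8.
E[W | machine 4] = (3+4+10+11)/4 = 7.
By the law of total expectation,
E[W] = (1/4)·(13) + (1/4)·(11/2) + (1/4)·(8) + (1/4)·(7) = 67/8.

67/8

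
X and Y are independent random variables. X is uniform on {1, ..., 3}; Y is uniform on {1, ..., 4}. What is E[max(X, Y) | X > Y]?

Outcomes with X > Y: (2,1), (3,1), (3,2), each with probability 1/12.
E[max(X, Y) | X > Y] = (2 + 3 + 3) / 3 = 8/3.

8/3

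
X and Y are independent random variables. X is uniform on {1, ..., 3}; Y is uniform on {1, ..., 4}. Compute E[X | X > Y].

Outcomes with X > Y: (2,1), (3,1), (3,2), each with probability 1/12.
E[X | X > Y] = (2 + 3 + 3) / 3 = 8/3.

8/3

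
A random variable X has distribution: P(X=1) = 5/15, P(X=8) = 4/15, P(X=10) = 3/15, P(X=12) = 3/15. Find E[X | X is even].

P(X is even) = 2/3.
Σ over the event: 8·4/15 + 10·1/5 + 12·1/5 = 98/15.
E[X | X is even] = (98/15) / (2/3) = 49/5.

49/5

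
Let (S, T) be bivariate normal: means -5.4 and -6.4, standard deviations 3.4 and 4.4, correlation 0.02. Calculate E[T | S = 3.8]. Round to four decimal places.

The regression of T on S has slope ρ·σ_T/σ_S and passes through (μ_S, μ_T).
E[T | S=3.8] = -6.4 + (0.02)·(4.4/3.4)·(3.8 − (-5.4)) = -6.4 + (0.025882)·(9.2) = -6.1619.

-6.1619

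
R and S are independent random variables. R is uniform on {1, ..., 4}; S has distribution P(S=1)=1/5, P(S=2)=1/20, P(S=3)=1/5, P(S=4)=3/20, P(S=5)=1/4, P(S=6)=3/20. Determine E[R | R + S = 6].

27/13

P(R + S = 6) = 13/80.
Summing R·P(x,y) over outcomes with R + S = 6 gives 27/80.
E[R | R + S = 6] = (27/80) / (13/80) = 27/13.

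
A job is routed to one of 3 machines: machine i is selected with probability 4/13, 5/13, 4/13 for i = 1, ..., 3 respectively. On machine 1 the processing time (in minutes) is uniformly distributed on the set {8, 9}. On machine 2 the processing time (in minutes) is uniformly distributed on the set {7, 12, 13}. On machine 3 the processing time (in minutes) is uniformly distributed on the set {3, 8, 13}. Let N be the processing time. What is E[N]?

358/39

E[N | machine 1] = (8+9)/2 = 17/2.
E[N | machine 2] = (7+12+13)/3 = 32/3.
E[N | machine 3] = (3+8+13)/3 = 8.
E[N] = (4/13)·(17/2) + (5/13)·(32/3) + (4/13)·(8) = 358/39.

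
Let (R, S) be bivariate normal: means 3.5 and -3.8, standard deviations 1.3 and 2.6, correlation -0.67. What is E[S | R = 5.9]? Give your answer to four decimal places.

-7.0160

E[S | R=x] = μ_S + ρ(σ_S/σ_R)(x − μ_R) for jointly normal variables.
E[S | R=5.9] = -3.8 + (-0.67)·(2.6/1.3)·(5.9 − (3.5)) = -3.8 + (-1.34)·(2.4) = -7.0160.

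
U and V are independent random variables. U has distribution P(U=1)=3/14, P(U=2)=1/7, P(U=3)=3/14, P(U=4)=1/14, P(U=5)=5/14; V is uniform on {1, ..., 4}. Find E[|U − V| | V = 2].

23/14

P(V = 2) = 1/4.
Summing |U−V|·P(x,y) over outcomes with V = 2 gives 23/56.
E[|U − V| | V = 2] = (23/56) / (1/4) = 23/14.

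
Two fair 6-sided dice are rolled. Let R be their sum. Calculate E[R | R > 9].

P(R > 9) = 1/6.
Σ over the event: 10·1/12 + 11·1/18 + 12·1/36 = 16/9.
E[R | R > 9] = (16/9) / (1/6) = 32/3.

32/3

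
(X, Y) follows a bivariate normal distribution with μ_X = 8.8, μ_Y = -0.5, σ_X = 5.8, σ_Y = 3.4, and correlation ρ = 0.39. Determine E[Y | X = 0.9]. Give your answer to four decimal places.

For a bivariate normal, E[Y | X=x] = μ_Y + ρ·(σ_Y/σ_X)·(x − μ_X).
E[Y | X=0.9] = -0.5 + (0.39)·(3.4/5.8)·(0.9 − (8.8)) = -0.5 + (0.22862)·(-7.9) = -2.3061.

-2.3061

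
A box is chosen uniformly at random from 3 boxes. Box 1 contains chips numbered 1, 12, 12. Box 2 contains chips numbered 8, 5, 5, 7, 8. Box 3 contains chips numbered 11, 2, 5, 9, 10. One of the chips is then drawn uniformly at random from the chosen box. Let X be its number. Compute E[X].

67/9

E[X | box 1] = (1+12+12)/3 = 25/3.
E[X | box 2] = (8+5+5+7+8)/5 = 33/5.
E[X | box 3] = (11+2+5+9+10)/5 = 37/5.
By the law of total expectation,
E[X] = (1/3)·(25/3) + (1/3)·(33/5) + (1/3)·(37/5) = 67/9.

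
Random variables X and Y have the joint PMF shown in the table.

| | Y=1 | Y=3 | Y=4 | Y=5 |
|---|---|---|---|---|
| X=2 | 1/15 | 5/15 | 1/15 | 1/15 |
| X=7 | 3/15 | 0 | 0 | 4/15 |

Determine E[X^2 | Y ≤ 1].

151/4

P(Y ≤ 1) = 4/15.
Σ X^2·P over the event = 4·(1/15) + 49·(3/15) = 151/15.
E[X^2 | Y ≤ 1] = (151/15) / (4/15) = 151/4.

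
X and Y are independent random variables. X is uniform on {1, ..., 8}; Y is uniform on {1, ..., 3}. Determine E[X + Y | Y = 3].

Outcomes with Y = 3: (1,3), (2,3), (3,3), (4,3), (5,3), (6,3), (7,3), (8,3), each with probability 1/24.
E[X + Y | Y = 3] = (4 + 5 + 6 + 7 + 8 + 9 + 10 + 11) / 8 = 15/2.

15/2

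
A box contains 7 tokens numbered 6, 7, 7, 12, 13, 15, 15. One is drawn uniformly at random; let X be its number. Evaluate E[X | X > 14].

15

P(X > 14) = 2/7.
Σ over the event: 15·2/7 = 30/7.
E[X | X > 14] = (30/7) / (2/7) = 15.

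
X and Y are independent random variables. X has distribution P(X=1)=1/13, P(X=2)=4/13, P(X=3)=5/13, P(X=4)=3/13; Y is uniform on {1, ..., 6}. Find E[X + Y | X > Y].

P(X > Y) = 23/78.
Summing (X+Y)·P(x,y) over outcomes with X > Y gives 37/26.
E[X + Y | X > Y] = (37/26) / (23/78) = 111/23.

111/23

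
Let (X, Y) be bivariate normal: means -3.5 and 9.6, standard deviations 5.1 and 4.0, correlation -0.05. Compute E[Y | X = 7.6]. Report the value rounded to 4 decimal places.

9.1647

The regression of Y on X has slope ρ·σ_Y/σ_X and passes through (μ_X, μ_Y).
E[Y | X=7.6] = 9.6 + (-0.05)·(4.0/5.1)·(7.6 − (-3.5)) = 9.6 + (-0.039216)·(11.1) = 9.1647.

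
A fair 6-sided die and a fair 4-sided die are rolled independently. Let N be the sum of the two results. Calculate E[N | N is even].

P(N is even) = 1/2.
Σ over the event: 2·1/24 + 4·1/8 + 6·1/6 + 8·1/8 + 10·1/24 = 3.
E[N | N is even] = (3) / (1/2) = 6.

6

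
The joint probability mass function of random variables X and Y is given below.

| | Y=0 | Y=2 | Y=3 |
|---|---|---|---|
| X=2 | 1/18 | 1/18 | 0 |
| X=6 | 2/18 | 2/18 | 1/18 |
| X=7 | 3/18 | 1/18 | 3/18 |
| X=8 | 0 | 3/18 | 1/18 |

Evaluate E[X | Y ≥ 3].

P(Y ≥ 3) = 5/18.
Σ X·P over the event = 6·(1/18) + 7·(3/18) + 8·(1/18) = 35/18.
E[X | Y ≥ 3] = (35/18) / (5/18) = 7.

7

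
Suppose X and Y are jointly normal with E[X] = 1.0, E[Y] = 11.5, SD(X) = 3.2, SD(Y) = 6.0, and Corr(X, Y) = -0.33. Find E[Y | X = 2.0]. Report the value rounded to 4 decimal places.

E[Y | X=x] = μ_Y + ρ(σ_Y/σ_X)(x − μ_X) for jointly normal variables.
E[Y | X=2.0] = 11.5 + (-0.33)·(6.0/3.2)·(2.0 − (1.0)) = 11.5 + (-0.61875)·(1) = 10.8813.

10.8813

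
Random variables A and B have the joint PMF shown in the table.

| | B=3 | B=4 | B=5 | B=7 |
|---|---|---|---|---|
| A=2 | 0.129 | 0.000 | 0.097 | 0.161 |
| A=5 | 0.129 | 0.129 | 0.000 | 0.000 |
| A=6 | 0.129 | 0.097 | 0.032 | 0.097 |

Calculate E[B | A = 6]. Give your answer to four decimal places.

4.5465

P(A = 6) = 0.355.
Summing B·P(A=x,B=y) over the conditioning event gives 1.614.
E[B | A = 6] = (1.614) / (0.355) = 4.5465.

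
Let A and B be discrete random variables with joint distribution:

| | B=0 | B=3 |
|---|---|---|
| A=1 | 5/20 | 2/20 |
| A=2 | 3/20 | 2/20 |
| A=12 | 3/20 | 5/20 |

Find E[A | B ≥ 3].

P(B ≥ 3) = 9/20.
Σ A·P over the event = 1·(2/20) + 2·(2/20) + 12·(5/20) = 33/10.
E[A | B ≥ 3] = (33/10) / (9/20) = 22/3.

22/3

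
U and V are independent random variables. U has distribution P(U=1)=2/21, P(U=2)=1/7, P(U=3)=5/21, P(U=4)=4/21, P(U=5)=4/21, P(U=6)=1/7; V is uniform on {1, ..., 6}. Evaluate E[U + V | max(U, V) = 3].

P(max(U, V) = 3) = 10/63.
Summing (U+V)·P(x,y) over outcomes with max(U, V) = 3 gives 7/9.
E[U + V | max(U, V) = 3] = (7/9) / (10/63) = 49/10.

49/10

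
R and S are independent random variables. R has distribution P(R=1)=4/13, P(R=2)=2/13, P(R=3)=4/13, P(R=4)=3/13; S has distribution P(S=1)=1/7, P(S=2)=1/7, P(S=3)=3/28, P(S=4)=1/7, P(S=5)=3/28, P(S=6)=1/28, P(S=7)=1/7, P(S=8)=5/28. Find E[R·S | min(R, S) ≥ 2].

P(min(R, S) ≥ 2) = 54/91.
Summing RS·P(x,y) over outcomes with min(R, S) ≥ 2 gives 122/13.
E[R·S | min(R, S) ≥ 2] = (122/13) / (54/91) = 427/27.

427/27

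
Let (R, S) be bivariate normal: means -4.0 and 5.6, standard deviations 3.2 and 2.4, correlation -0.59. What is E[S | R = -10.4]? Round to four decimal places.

8.4320

The regression of S on R has slope ρ·σ_S/σ_R and passes through (μ_R, μ_S).
E[S | R=-10.4] = 5.6 + (-0.59)·(2.4/3.2)·(-10.4 − (-4.0)) = 5.6 + (-0.4425)·(-6.4) = 8.4320.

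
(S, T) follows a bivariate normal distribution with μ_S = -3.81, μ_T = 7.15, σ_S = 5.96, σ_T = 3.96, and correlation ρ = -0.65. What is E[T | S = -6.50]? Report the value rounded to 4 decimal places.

8.3118

For a bivariate normal, E[T | S=x] = μ_T + ρ·(σ_T/σ_S)·(x − μ_S).
E[T | S=-6.50] = 7.15 + (-0.65)·(3.96/5.96)·(-6.50 − (-3.81)) = 7.15 + (-0.43188)·(-2.69) = 8.3118.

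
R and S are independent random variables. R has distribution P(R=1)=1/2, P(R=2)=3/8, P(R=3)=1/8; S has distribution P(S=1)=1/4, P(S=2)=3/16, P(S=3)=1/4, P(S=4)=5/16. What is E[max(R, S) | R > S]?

P(R > S) = 19/128.
Summing max(R,S)·P(x,y) over outcomes with R > S gives 45/128.
E[max(R, S) | R > S] = (45/128) / (19/128) = 45/19.

45/19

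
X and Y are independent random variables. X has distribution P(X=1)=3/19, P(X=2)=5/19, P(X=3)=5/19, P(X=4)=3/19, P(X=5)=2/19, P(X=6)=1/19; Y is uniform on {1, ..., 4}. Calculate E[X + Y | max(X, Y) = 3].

112/23

P(max(X, Y) = 3) = 23/76.
Summing (X+Y)·P(x,y) over outcomes with max(X, Y) = 3 gives 28/19.
E[X + Y | max(X, Y) = 3] = (28/19) / (23/76) = 112/23.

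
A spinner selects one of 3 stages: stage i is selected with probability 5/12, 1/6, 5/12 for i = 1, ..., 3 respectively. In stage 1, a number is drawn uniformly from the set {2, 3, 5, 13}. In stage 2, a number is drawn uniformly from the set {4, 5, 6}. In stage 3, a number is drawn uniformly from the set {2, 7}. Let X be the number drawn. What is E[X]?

245/48

E[X | stage 1] = (2+3+5+13)/4 = 23/4.
E[X | stage 2] = (4+5+6)/3 = 5.
E[X | stage 3] = (2+7)/2 = 9/2.
E[X] = (5/12)·(23/4) + (1/6)·(5) + (5/12)·(9/2) = 245/48.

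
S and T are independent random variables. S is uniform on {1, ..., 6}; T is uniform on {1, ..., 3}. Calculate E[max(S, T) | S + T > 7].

Outcomes with S + T > 7: (5,3), (6,2), (6,3), each with probability 1/18.
E[max(S, T) | S + T > 7] = (5 + 6 + 6) / 3 = 17/3.

17/3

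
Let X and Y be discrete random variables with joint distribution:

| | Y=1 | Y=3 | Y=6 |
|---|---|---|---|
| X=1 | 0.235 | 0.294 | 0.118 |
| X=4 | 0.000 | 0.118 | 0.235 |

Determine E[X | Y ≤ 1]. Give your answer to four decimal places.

P(Y ≤ 1) = 0.235.
Σ X·P over the event = 1·(0.235) = 0.235.
E[X | Y ≤ 1] = (0.235) / (0.235) = 1.0000.

1.0000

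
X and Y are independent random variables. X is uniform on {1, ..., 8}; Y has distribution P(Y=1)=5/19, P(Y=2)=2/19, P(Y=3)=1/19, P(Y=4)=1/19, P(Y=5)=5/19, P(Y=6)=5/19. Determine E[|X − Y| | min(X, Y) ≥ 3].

29/18

P(min(X, Y) ≥ 3) = 9/19.
Summing |X−Y|·P(x,y) over outcomes with min(X, Y) ≥ 3 gives 29/38.
E[|X − Y| | min(X, Y) ≥ 3] = (29/38) / (9/19) = 29/18.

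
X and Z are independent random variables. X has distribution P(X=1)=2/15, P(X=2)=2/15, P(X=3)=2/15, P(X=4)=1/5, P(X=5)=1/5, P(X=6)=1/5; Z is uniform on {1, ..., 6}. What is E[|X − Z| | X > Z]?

101/42

P(X > Z) = 7/15.
Summing |X−Z|·P(x,y) over outcomes with X > Z gives 101/90.
E[|X − Z| | X > Z] = (101/90) / (7/15) = 101/42.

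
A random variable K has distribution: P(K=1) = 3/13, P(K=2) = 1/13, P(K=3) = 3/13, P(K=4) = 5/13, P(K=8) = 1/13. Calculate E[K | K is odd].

2

P(K is odd) = 6/13.
Σ over the event: 1·3/13 + 3·3/13 = 12/13.
E[K | K is odd] = (12/13) / (6/13) = 2.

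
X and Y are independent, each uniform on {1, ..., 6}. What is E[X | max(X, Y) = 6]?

51/11

P(max(X, Y) = 6) = 11/36.
Summing X·P(x,y) over outcomes with max(X, Y) = 6 gives 17/12.
E[X | max(X, Y) = 6] = (17/12) / (11/36) = 51/11.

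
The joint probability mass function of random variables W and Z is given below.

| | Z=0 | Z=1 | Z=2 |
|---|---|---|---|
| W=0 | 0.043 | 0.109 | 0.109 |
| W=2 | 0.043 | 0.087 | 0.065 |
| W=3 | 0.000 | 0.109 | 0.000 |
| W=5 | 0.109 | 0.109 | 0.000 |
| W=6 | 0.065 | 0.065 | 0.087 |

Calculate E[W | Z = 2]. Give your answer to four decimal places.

2.4981

P(Z = 2) = 0.261.
Σ W·P over the event = 0·(0.109) + 2·(0.065) + 6·(0.087) = 0.652.
E[W | Z = 2] = (0.652) / (0.261) = 2.4981.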